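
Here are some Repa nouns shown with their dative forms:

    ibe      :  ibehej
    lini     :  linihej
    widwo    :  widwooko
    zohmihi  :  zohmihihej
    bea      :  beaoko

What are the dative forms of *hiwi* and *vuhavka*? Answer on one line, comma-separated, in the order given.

Looking at the last vowel of each stem: -hej when the last vowel of the stem is a front vowel (*ibe*, *lini*, *zohmihi*); -oko when the last vowel of the stem is a back vowel (*widwo*, *bea*).
The last vowel of *hiwi* is /i/, which is a front vowel, so the suffix is -hej, giving *hiwihej*.
*vuhavka*: last vowel = /a/, a back vowel → -oko → *vuhavkaoko*.

hiwihej, vuhavkaoko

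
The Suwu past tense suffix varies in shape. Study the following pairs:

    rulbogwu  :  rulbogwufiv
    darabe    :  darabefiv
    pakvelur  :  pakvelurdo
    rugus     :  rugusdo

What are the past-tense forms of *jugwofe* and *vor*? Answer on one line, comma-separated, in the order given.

jugwofefiv, vordo

The pattern is consonant vs. vowel: -do when the stem ends in a consonant (*pakvelur*, *rugus*); -fiv when the stem ends in a vowel (*rulbogwu*, *darabe*).
*jugwofe* — final sound /e/ (a vowel) → -fiv → *jugwofefiv*.
*vor* — final sound /r/ (a consonant) → -do → *vordo*.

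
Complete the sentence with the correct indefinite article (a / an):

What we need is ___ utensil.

The indefinite article is chosen by the initial *sound* of the following word, not its spelling.
*utensil* begins with the sound /juː/ (u pronounced /juː/) — a consonant sound.
So the article is *a*: What we need is a utensil.

a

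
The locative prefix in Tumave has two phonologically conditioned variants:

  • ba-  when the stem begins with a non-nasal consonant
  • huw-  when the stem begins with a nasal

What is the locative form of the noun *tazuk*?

Since the first consonant of *tazuk* is /t/ (non-nasal), it takes ba-, giving *batazuk*.

batazuk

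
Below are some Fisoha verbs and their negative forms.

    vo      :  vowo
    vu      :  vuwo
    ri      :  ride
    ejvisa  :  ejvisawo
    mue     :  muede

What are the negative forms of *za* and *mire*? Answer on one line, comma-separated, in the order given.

zawo, mirede

The suffix is conditioned by the last vowel: -de when the last vowel of the stem is a front vowel (*ri*, *mue*); -wo when the last vowel of the stem is a back vowel (*vo*, *vu*, *ejvisa*).
*za* — last vowel /a/ (a back vowel) → -wo → *zawo*.
The last vowel of *mire* is /e/, which is a front vowel, so the suffix is -de, giving *mirede*.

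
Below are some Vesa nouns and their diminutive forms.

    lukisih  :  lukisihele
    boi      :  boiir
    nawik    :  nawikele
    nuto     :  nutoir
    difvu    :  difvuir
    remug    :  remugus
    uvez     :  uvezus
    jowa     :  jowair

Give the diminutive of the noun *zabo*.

Looking at the final sound of each stem: -ele when the stem ends in a voiceless consonant (*lukisih*, *nawik*); -us when the stem ends in a voiced consonant (*remug*, *uvez*); -ir when the stem ends in a vowel (*boi*, *nuto*, *difvu*, *jowa*).
Since the final sound of *zabo* is /o/ (a vowel), it takes -ir, giving *zaboir*.

zaboir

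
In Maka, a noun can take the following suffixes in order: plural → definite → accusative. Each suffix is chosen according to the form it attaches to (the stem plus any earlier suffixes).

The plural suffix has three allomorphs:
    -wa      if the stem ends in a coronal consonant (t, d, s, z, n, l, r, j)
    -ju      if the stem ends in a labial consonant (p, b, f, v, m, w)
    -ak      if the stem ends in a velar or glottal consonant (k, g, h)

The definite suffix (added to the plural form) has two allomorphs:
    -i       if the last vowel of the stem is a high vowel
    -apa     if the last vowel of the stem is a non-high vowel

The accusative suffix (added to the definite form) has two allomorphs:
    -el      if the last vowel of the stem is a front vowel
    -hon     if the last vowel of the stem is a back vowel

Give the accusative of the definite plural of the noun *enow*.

Since the final consonant of *enow* is /w/ (labial), it takes -ju, giving *enowju*.
The last vowel of the plural form *enowju* is /u/, which is a high vowel, so the definite suffix is -i, giving *enowjui*.
The definite form *enowjui* — last vowel /i/ (a front vowel) → -el → *enowjuiel*.

enowjuiel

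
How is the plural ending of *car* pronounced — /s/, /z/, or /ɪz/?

/z/

The stem *car* ends in a voiced non-sibilant sound.
The plural suffix surfaces as /ɪz/ after sibilants, /s/ after other voiceless consonants, and /z/ after other voiced sounds.
So the plural -s on *car* is pronounced /z/.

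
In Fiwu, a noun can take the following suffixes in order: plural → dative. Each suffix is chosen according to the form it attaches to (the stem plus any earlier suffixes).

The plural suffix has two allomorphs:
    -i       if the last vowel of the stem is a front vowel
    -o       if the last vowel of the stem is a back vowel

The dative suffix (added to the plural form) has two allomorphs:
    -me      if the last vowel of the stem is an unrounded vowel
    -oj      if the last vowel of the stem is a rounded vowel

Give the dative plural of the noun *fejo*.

Since the last vowel of *fejo* is /o/ (a back vowel), it takes -o, giving *fejoo*.
The plural form *fejoo*: last vowel = /o/, a rounded vowel → -oj → *fejoooj*.

fejoooj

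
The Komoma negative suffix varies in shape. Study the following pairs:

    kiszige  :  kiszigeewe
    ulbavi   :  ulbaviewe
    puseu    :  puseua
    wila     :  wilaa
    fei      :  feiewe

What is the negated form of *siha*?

The alternation tracks the last vowel of the stem — -ewe when the last vowel of the stem is a front vowel (*kiszige*, *ulbavi*, *fei*); -a when the last vowel of the stem is a back vowel (*puseu*, *wila*).
*siha*: last vowel = /a/, a back vowel → -a → *sihaa*.

sihaa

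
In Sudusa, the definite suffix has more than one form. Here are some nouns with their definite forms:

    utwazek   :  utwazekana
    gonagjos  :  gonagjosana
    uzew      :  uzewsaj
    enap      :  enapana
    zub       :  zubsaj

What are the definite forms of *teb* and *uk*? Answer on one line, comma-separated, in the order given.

The suffix is conditioned by the final consonant: -ana when the stem ends in a voiceless consonant (*utwazek*, *gonagjos*, *enap*); -saj when the stem ends in a voiced consonant (*uzew*, *zub*).
Since the final consonant of *teb* is /b/ (voiced), it takes -saj, giving *tebsaj*.
*uk* — final consonant /k/ (voiceless) → -ana → *ukana*.

tebsaj, ukana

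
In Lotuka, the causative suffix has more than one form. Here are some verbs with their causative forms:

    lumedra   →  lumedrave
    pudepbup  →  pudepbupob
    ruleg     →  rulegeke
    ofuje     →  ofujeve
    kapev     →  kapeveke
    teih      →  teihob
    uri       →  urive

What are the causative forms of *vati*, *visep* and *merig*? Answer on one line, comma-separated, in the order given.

The pattern is voicing of the final sound: -ob when the stem ends in a voiceless consonant (*pudepbup*, *teih*); -eke when the stem ends in a voiced consonant (*ruleg*, *kapev*); -ve when the stem ends in a vowel (*lumedra*, *ofuje*, *uri*).
*vati* — final sound /i/ (a vowel) → -ve → *vative*.
*visep* — final sound /p/ (a voiceless consonant) → -ob → *visepob*.
Since the final sound of *merig* is /g/ (a voiced consonant), it takes -eke, giving *merigeke*.

vative, visepob, merigeke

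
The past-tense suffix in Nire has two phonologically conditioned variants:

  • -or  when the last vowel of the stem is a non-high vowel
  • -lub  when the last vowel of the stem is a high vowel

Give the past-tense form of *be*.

beor

The last vowel of *be* is /e/, which is a non-high vowel, so the suffix is -or, giving *beor*.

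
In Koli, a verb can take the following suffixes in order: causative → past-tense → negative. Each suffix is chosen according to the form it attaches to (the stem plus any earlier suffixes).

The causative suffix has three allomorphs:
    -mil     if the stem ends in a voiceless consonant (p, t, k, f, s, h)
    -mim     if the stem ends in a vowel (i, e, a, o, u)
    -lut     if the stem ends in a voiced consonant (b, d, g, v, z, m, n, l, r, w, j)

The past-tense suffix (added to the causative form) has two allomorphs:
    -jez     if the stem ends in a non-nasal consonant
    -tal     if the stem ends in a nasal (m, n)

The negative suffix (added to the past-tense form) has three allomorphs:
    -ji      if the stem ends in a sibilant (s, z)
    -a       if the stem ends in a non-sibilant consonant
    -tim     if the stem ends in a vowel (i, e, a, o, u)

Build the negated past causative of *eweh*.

ewehmiljezji

*eweh* — final sound /h/ (a voiceless consonant) → -mil → *ewehmil*.
Since the final consonant of the causative form *ewehmil* is /l/ (non-nasal), it takes -jez, giving *ewehmiljez*.
The final sound of the past-tense form *ewehmiljez* is /z/, which is a sibilant, so the negative suffix is -ji, giving *ewehmiljezji*.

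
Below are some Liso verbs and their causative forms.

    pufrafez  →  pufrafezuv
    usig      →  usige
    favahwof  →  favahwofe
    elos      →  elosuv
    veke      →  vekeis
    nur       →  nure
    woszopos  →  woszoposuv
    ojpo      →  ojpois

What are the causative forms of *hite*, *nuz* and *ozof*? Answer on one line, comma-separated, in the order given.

The suffix is conditioned by the final sound: -uv when the stem ends in a sibilant (*pufrafez*, *elos*, *woszopos*); -e when the stem ends in a non-sibilant consonant (*usig*, *favahwof*, *nur*); -is when the stem ends in a vowel (*veke*, *ojpo*).
Since the final sound of *hite* is /e/ (a vowel), it takes -is, giving *hiteis*.
Since the final sound of *nuz* is /z/ (a sibilant), it takes -uv, giving *nuzuv*.
*ozof* — final sound /f/ (a non-sibilant consonant) → -e → *ozofe*.

hiteis, nuzuv, ozofe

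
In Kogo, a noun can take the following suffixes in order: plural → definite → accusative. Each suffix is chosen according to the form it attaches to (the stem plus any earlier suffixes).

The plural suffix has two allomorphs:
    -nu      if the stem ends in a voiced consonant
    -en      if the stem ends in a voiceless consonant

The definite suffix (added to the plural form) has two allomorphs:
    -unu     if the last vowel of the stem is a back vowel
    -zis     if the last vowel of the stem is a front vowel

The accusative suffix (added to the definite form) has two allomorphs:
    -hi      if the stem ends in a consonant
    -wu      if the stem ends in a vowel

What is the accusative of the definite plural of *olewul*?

Since the final consonant of *olewul* is /l/ (voiced), it takes -nu, giving *olewulnu*.
The plural form *olewulnu* — last vowel /u/ (a back vowel) → -unu → *olewulnuunu*.
The final sound of the definite form *olewulnuunu* is /u/, which is a vowel, so the accusative suffix is -wu, giving *olewulnuunuwu*.

olewulnuunuwu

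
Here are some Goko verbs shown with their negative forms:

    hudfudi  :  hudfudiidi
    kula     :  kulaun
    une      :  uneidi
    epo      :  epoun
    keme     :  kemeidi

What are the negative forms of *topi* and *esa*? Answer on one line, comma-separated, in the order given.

topiidi, esaun

The alternation tracks the last vowel of the stem — -idi when the last vowel of the stem is a front vowel (*hudfudi*, *une*, *keme*); -un when the last vowel of the stem is a back vowel (*kula*, *epo*).
The last vowel of *topi* is /i/, which is a front vowel, so the suffix is -idi, giving *topiidi*.
*esa* — last vowel /a/ (a back vowel) → -un → *esaun*.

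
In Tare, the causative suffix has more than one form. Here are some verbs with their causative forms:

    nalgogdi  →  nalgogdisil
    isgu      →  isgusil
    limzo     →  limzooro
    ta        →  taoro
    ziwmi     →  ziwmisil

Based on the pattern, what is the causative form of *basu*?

The alternation tracks the last vowel of the stem — -sil when the last vowel of the stem is a high vowel (*nalgogdi*, *isgu*, *ziwmi*); -oro when the last vowel of the stem is a non-high vowel (*limzo*, *ta*).
The last vowel of *basu* is /u/, which is a high vowel, so the suffix is -sil, giving *basusil*.

basusil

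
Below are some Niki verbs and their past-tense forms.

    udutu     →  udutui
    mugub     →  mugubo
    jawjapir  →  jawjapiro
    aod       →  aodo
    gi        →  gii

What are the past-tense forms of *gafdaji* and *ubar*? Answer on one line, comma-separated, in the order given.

gafdajii, ubaro

The pattern is consonant vs. vowel: -o when the stem ends in a consonant (*mugub*, *jawjapir*, *aod*); -i when the stem ends in a vowel (*udutu*, *gi*).
Since the final sound of *gafdaji* is /i/ (a vowel), it takes -i, giving *gafdajii*.
The final sound of *ubar* is /r/, which is a consonant, so the suffix is -o, giving *ubaro*.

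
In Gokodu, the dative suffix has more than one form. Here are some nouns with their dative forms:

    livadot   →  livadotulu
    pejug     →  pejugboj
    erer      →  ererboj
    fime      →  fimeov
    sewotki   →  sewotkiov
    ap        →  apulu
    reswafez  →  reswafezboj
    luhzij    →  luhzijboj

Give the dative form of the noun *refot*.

The suffix is conditioned by the final sound: -ulu when the stem ends in a voiceless consonant (*livadot*, *ap*); -boj when the stem ends in a voiced consonant (*pejug*, *erer*, *reswafez*, *luhzij*); -ov when the stem ends in a vowel (*fime*, *sewotki*).
*refot*: final sound = /t/, a voiceless consonant → -ulu → *refotulu*.

refotulu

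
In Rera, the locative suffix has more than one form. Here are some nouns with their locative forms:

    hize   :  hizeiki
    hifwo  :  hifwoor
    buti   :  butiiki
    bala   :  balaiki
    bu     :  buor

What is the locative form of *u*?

The suffix is conditioned by the last vowel: -or when the last vowel of the stem is a rounded vowel (*hifwo*, *bu*); -iki when the last vowel of the stem is an unrounded vowel (*hize*, *buti*, *bala*).
The last vowel of *u* is /u/, which is a rounded vowel, so the suffix is -or, giving *uor*.

uor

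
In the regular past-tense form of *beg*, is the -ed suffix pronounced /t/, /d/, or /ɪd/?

/d/

The stem *beg* ends in a voiced sound other than /d/.
The -ed suffix is realized as /ɪd/ after /t, d/; as /t/ after other voiceless consonants; and as /d/ after other voiced sounds.
So -ed on *beg* is pronounced /d/.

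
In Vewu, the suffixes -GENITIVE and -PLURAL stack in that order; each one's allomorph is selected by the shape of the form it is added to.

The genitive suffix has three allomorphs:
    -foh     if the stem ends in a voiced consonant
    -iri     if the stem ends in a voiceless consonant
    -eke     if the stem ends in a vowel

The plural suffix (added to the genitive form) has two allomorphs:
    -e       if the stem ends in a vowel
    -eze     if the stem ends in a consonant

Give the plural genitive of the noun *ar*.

arfoheze

The final sound of *ar* is /r/, which is a voiced consonant, so the genitive suffix is -foh, giving *arfoh*.
Since the final sound of the genitive form *arfoh* is /h/ (a consonant), it takes -eze, giving *arfoheze*.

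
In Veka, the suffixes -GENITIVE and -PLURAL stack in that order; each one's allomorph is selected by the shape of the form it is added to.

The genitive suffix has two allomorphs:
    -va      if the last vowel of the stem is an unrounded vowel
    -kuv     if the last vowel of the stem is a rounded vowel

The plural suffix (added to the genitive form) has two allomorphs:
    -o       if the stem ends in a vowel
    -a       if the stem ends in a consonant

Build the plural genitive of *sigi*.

sigivao

Since the last vowel of *sigi* is /i/ (an unrounded vowel), it takes -va, giving *sigiva*.
The genitive form *sigiva* — final sound /a/ (a vowel) → -o → *sigivao*.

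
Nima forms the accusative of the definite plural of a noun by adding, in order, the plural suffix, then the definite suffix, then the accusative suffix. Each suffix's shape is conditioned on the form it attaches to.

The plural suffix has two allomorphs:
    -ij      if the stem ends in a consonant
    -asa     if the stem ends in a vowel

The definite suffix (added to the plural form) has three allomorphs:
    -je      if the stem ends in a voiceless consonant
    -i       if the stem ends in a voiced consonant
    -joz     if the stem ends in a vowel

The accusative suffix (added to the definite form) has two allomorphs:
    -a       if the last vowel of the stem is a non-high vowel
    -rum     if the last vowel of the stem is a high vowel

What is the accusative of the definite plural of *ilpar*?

*ilpar* — final sound /r/ (a consonant) → -ij → *ilparij*.
The plural form *ilparij* — final sound /j/ (a voiced consonant) → -i → *ilpariji*.
The definite form *ilpariji* — last vowel /i/ (a high vowel) → -rum → *ilparijirum*.

ilparijirum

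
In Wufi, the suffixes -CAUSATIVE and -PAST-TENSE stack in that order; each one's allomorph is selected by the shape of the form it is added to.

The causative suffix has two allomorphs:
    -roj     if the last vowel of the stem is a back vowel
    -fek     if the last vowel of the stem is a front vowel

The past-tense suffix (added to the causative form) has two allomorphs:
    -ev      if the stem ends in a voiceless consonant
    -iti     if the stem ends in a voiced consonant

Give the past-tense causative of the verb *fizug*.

fizugrojiti

Since the last vowel of *fizug* is /u/ (a back vowel), it takes -roj, giving *fizugroj*.
Since the final consonant of the causative form *fizugroj* is /j/ (voiced), it takes -iti, giving *fizugrojiti*.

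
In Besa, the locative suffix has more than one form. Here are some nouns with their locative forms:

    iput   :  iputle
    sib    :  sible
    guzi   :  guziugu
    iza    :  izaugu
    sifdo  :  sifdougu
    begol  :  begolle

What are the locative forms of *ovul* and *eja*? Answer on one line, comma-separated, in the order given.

ovulle, ejaugu

The suffix is conditioned by the final sound: -le when the stem ends in a consonant (*iput*, *sib*, *begol*); -ugu when the stem ends in a vowel (*guzi*, *iza*, *sifdo*).
*ovul*: final sound = /l/, a consonant → -le → *ovulle*.
*eja*: final sound = /a/, a vowel → -ugu → *ejaugu*.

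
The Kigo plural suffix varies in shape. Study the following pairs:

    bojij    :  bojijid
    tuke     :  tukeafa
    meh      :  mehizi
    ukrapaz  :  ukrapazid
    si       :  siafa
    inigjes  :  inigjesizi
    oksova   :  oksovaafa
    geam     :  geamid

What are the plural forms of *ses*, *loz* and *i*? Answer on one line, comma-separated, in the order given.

sesizi, lozid, iafa

The alternation tracks the final sound of the stem — -izi when the stem ends in a voiceless consonant (*meh*, *inigjes*); -id when the stem ends in a voiced consonant (*bojij*, *ukrapaz*, *geam*); -afa when the stem ends in a vowel (*tuke*, *si*, *oksova*).
*ses*: final sound = /s/, a voiceless consonant → -izi → *sesizi*.
Since the final sound of *loz* is /z/ (a voiced consonant), it takes -id, giving *lozid*.
*i* — final sound /i/ (a vowel) → -afa → *iafa*.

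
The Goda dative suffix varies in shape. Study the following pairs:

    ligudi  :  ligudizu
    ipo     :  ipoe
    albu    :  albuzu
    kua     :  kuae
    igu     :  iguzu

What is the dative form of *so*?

soe

The alternation tracks the last vowel of the stem — -zu when the last vowel of the stem is a high vowel (*ligudi*, *albu*, *igu*); -e when the last vowel of the stem is a non-high vowel (*ipo*, *kua*).
*so*: last vowel = /o/, a non-high vowel → -e → *soe*.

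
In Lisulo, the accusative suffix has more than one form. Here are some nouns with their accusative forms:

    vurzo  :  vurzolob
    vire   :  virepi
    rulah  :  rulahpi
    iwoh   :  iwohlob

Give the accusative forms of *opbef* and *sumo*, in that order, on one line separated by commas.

The suffix is conditioned by the last vowel: -lob when the last vowel of the stem is a rounded vowel (*vurzo*, *iwoh*); -pi when the last vowel of the stem is an unrounded vowel (*vire*, *rulah*).
Since the last vowel of *opbef* is /e/ (an unrounded vowel), it takes -pi, giving *opbefpi*.
The last vowel of *sumo* is /o/, which is a rounded vowel, so the suffix is -lob, giving *sumolob*.

opbefpi, sumolob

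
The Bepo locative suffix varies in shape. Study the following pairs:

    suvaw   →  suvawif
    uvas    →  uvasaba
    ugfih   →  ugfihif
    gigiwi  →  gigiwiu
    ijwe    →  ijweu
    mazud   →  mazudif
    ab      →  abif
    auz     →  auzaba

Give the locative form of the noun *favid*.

The alternation tracks the final sound of the stem — -aba when the stem ends in a sibilant (*uvas*, *auz*); -if when the stem ends in a non-sibilant consonant (*suvaw*, *ugfih*, *mazud*, *ab*); -u when the stem ends in a vowel (*gigiwi*, *ijwe*).
Since the final sound of *favid* is /d/ (a non-sibilant consonant), it takes -if, giving *favidif*.

favidif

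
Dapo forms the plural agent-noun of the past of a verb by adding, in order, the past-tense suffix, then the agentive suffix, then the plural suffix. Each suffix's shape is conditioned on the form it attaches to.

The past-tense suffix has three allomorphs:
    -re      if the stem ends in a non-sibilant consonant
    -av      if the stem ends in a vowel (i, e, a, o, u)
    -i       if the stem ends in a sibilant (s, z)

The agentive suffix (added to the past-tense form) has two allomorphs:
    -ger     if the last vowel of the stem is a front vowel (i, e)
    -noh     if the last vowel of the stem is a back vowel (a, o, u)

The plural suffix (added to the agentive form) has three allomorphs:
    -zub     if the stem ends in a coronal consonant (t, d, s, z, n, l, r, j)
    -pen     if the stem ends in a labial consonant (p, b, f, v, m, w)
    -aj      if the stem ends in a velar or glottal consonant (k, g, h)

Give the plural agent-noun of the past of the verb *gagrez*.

gagrezigerzub

*gagrez* — final sound /z/ (a sibilant) → -i → *gagrezi*.
The last vowel of the past-tense form *gagrezi* is /i/, which is a front vowel, so the agentive suffix is -ger, giving *gagreziger*.
The agentive form *gagreziger*: final consonant = /r/, coronal → -zub → *gagrezigerzub*.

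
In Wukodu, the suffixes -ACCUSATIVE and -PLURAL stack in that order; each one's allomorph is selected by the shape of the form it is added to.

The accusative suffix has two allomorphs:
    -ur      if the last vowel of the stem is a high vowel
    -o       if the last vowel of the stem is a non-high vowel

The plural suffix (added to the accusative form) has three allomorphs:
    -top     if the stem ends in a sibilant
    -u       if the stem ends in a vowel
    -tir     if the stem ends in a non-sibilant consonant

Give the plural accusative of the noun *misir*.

misirurtir

Since the last vowel of *misir* is /i/ (a high vowel), it takes -ur, giving *misirur*.
The final sound of the accusative form *misirur* is /r/, which is a non-sibilant consonant, so the plural suffix is -tir, giving *misirurtir*.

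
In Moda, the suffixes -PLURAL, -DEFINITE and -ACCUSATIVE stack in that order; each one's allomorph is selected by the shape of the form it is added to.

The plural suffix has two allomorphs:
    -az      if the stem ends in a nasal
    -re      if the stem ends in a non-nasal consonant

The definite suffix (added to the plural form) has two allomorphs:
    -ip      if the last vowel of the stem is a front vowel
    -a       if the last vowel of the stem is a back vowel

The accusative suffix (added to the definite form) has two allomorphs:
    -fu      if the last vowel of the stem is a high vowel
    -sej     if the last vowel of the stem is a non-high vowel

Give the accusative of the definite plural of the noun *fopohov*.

fopohovreipfu

*fopohov* — final consonant /v/ (non-nasal) → -re → *fopohovre*.
Since the last vowel of the plural form *fopohovre* is /e/ (a front vowel), it takes -ip, giving *fopohovreip*.
The last vowel of the definite form *fopohovreip* is /i/, which is a high vowel, so the accusative suffix is -fu, giving *fopohovreipfu*.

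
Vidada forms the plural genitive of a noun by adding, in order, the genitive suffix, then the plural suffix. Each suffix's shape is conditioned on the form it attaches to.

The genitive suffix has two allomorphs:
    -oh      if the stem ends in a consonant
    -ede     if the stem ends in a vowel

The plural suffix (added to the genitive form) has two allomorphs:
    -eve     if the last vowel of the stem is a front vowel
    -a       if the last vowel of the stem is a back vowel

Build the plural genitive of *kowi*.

The final sound of *kowi* is /i/, which is a vowel, so the genitive suffix is -ede, giving *kowiede*.
The last vowel of the genitive form *kowiede* is /e/, which is a front vowel, so the plural suffix is -eve, giving *kowiedeeve*.

kowiedeeve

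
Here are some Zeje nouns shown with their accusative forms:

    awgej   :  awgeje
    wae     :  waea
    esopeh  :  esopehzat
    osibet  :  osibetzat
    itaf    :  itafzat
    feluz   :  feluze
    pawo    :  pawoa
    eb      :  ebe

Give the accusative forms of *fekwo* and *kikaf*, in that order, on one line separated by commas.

The suffix is conditioned by the final sound: -zat when the stem ends in a voiceless consonant (*esopeh*, *osibet*, *itaf*); -e when the stem ends in a voiced consonant (*awgej*, *feluz*, *eb*); -a when the stem ends in a vowel (*wae*, *pawo*).
The final sound of *fekwo* is /o/, which is a vowel, so the suffix is -a, giving *fekwoa*.
*kikaf* — final sound /f/ (a voiceless consonant) → -zat → *kikafzat*.

fekwoa, kikafzat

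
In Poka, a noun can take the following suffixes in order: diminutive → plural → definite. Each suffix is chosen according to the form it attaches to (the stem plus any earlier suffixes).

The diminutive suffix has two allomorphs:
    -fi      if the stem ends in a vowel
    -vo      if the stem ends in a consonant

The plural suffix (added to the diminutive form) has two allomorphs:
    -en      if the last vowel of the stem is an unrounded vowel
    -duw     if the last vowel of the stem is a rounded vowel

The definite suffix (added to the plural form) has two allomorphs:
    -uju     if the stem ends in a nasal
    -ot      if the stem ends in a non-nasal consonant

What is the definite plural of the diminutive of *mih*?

Since the final sound of *mih* is /h/ (a consonant), it takes -vo, giving *mihvo*.
The diminutive form *mihvo* — last vowel /o/ (a rounded vowel) → -duw → *mihvoduw*.
The plural form *mihvoduw* — final consonant /w/ (non-nasal) → -ot → *mihvoduwot*.

mihvoduwot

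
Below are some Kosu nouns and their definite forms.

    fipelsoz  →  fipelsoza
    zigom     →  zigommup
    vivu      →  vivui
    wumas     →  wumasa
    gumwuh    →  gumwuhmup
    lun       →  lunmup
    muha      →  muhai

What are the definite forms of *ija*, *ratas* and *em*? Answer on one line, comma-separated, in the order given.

Looking at the final sound of each stem: -a when the stem ends in a sibilant (*fipelsoz*, *wumas*); -mup when the stem ends in a non-sibilant consonant (*zigom*, *gumwuh*, *lun*); -i when the stem ends in a vowel (*vivu*, *muha*).
The final sound of *ija* is /a/, which is a vowel, so the suffix is -i, giving *ijai*.
*ratas*: final sound = /s/, a sibilant → -a → *ratasa*.
Since the final sound of *em* is /m/ (a non-sibilant consonant), it takes -mup, giving *emmup*.

ijai, ratasa, emmup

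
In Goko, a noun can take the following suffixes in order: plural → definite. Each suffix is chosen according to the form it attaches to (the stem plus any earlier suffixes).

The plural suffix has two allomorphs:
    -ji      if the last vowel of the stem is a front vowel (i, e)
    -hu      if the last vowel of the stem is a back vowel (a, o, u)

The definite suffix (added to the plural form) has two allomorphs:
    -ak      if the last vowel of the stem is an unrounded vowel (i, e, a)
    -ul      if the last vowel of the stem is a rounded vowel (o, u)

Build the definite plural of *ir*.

The last vowel of *ir* is /i/, which is a front vowel, so the plural suffix is -ji, giving *irji*.
The plural form *irji*: last vowel = /i/, an unrounded vowel → -ak → *irjiak*.

irjiak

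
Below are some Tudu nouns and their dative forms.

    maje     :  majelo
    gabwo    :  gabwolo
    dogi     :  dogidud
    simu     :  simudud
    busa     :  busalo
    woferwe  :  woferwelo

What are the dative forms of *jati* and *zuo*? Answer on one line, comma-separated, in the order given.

jatidud, zuolo

Looking at the last vowel of each stem: -dud when the last vowel of the stem is a high vowel (*dogi*, *simu*); -lo when the last vowel of the stem is a non-high vowel (*maje*, *gabwo*, *busa*, *woferwe*).
The last vowel of *jati* is /i/, which is a high vowel, so the suffix is -dud, giving *jatidud*.
The last vowel of *zuo* is /o/, which is a non-high vowel, so the suffix is -lo, giving *zuolo*.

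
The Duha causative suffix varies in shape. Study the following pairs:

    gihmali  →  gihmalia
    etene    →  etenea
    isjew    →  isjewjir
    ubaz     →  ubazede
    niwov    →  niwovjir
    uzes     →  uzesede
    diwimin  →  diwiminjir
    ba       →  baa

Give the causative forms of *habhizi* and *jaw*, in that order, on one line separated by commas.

habhizia, jawjir

The pattern is sibilance of the final sound: -ede when the stem ends in a sibilant (*ubaz*, *uzes*); -jir when the stem ends in a non-sibilant consonant (*isjew*, *niwov*, *diwimin*); -a when the stem ends in a vowel (*gihmali*, *etene*, *ba*).
*habhizi*: final sound = /i/, a vowel → -a → *habhizia*.
*jaw*: final sound = /w/, a non-sibilant consonant → -jir → *jawjir*.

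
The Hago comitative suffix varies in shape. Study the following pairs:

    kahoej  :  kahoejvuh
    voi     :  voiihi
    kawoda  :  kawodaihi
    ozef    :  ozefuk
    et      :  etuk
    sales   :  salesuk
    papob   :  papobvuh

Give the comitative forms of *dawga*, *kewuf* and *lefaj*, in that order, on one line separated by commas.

The suffix is conditioned by the final sound: -uk when the stem ends in a voiceless consonant (*ozef*, *et*, *sales*); -vuh when the stem ends in a voiced consonant (*kahoej*, *papob*); -ihi when the stem ends in a vowel (*voi*, *kawoda*).
*dawga*: final sound = /a/, a vowel → -ihi → *dawgaihi*.
Since the final sound of *kewuf* is /f/ (a voiceless consonant), it takes -uk, giving *kewufuk*.
*lefaj* — final sound /j/ (a voiced consonant) → -vuh → *lefajvuh*.

dawgaihi, kewufuk, lefajvuh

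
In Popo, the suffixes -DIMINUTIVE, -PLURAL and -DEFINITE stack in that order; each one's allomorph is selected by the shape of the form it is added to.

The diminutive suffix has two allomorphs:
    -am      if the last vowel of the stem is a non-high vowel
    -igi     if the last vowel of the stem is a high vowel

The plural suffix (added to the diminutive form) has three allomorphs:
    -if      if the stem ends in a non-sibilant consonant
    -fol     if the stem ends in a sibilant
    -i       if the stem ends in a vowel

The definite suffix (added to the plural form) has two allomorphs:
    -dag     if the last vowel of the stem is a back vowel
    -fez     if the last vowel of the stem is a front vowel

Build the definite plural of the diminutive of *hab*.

*hab* — last vowel /a/ (a non-high vowel) → -am → *habam*.
The diminutive form *habam* — final sound /m/ (a non-sibilant consonant) → -if → *habamif*.
Since the last vowel of the plural form *habamif* is /i/ (a front vowel), it takes -fez, giving *habamiffez*.

habamiffez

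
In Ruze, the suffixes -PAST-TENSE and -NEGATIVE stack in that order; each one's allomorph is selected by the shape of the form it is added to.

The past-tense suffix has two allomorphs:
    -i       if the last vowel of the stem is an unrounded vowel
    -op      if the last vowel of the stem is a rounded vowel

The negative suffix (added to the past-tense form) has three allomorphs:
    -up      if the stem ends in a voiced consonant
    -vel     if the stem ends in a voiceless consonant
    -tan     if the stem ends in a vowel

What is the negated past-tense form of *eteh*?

etehitan

The last vowel of *eteh* is /e/, which is an unrounded vowel, so the past-tense suffix is -i, giving *etehi*.
The past-tense form *etehi*: final sound = /i/, a vowel → -tan → *etehitan*.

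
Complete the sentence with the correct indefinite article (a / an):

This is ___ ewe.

a

The indefinite article is chosen by the initial *sound* of the following word, not its spelling.
*ewe* begins with the sound /juː/ (pronounced /juː/) — a consonant sound.
So the article is *a*: This is a ewe.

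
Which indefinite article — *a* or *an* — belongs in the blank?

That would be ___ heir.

an

The indefinite article is chosen by the initial *sound* of the following word, not its spelling.
*heir* begins with the sound /ɛ/ (silent h) — a vowel sound.
So the article is *an*: That would be an heir.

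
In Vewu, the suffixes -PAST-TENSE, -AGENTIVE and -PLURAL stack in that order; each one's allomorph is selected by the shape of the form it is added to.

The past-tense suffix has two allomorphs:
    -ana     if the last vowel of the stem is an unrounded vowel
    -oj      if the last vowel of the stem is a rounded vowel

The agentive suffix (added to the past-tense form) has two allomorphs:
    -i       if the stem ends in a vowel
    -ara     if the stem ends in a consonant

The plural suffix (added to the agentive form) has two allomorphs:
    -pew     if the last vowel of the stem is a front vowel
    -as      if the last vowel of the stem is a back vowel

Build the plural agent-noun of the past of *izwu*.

izwuojaraas

Since the last vowel of *izwu* is /u/ (a rounded vowel), it takes -oj, giving *izwuoj*.
Since the final sound of the past-tense form *izwuoj* is /j/ (a consonant), it takes -ara, giving *izwuojara*.
The agentive form *izwuojara* — last vowel /a/ (a back vowel) → -as → *izwuojaraas*.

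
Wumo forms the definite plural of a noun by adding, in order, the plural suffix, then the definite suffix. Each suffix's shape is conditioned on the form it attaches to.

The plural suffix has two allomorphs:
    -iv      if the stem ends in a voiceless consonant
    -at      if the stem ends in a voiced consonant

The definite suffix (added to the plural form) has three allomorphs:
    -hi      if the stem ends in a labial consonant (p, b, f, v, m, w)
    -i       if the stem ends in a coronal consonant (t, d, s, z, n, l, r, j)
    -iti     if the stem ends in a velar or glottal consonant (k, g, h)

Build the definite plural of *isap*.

*isap* — final consonant /p/ (voiceless) → -iv → *isapiv*.
The plural form *isapiv* — final consonant /v/ (labial) → -hi → *isapivhi*.

isapivhi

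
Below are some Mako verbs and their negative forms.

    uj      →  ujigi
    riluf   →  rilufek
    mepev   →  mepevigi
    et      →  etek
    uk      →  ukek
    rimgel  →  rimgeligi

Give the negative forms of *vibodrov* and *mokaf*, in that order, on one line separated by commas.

The alternation tracks the final consonant of the stem — -ek when the stem ends in a voiceless consonant (*riluf*, *et*, *uk*); -igi when the stem ends in a voiced consonant (*uj*, *mepev*, *rimgel*).
Since the final consonant of *vibodrov* is /v/ (voiced), it takes -igi, giving *vibodrovigi*.
The final consonant of *mokaf* is /f/, which is voiceless, so the suffix is -ek, giving *mokafek*.

vibodrovigi, mokafek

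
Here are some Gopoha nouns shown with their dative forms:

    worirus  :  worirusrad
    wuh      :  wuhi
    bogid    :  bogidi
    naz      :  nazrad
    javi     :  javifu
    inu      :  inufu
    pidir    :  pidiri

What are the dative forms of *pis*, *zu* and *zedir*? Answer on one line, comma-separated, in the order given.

pisrad, zufu, zediri

Looking at the final sound of each stem: -rad when the stem ends in a sibilant (*worirus*, *naz*); -i when the stem ends in a non-sibilant consonant (*wuh*, *bogid*, *pidir*); -fu when the stem ends in a vowel (*javi*, *inu*).
The final sound of *pis* is /s/, which is a sibilant, so the suffix is -rad, giving *pisrad*.
*zu*: final sound = /u/, a vowel → -fu → *zufu*.
Since the final sound of *zedir* is /r/ (a non-sibilant consonant), it takes -i, giving *zediri*.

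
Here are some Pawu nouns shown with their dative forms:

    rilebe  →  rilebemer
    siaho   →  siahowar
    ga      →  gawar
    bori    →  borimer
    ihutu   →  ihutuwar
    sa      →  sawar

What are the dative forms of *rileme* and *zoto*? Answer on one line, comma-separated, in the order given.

rilememer, zotowar

The suffix is conditioned by the last vowel: -mer when the last vowel of the stem is a front vowel (*rilebe*, *bori*); -war when the last vowel of the stem is a back vowel (*siaho*, *ga*, *ihutu*, *sa*).
The last vowel of *rileme* is /e/, which is a front vowel, so the suffix is -mer, giving *rilememer*.
*zoto*: last vowel = /o/, a back vowel → -war → *zotowar*.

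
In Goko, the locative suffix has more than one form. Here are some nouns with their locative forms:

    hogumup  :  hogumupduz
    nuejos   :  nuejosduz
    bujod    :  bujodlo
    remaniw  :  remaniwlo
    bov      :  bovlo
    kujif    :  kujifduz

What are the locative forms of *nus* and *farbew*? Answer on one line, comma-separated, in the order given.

The alternation tracks the final consonant of the stem — -duz when the stem ends in a voiceless consonant (*hogumup*, *nuejos*, *kujif*); -lo when the stem ends in a voiced consonant (*bujod*, *remaniw*, *bov*).
Since the final consonant of *nus* is /s/ (voiceless), it takes -duz, giving *nusduz*.
*farbew*: final consonant = /w/, voiced → -lo → *farbewlo*.

nusduz, farbewlo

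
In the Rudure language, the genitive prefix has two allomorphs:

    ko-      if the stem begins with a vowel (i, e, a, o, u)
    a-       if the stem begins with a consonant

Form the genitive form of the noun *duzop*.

*duzop*: first sound = /d/, a consonant → a- → *aduzop*.

aduzop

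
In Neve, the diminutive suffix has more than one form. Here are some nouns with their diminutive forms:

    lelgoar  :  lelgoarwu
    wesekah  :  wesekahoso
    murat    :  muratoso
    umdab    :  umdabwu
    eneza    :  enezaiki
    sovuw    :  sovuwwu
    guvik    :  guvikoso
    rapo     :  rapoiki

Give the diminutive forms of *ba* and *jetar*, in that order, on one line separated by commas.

Looking at the final sound of each stem: -oso when the stem ends in a voiceless consonant (*wesekah*, *murat*, *guvik*); -wu when the stem ends in a voiced consonant (*lelgoar*, *umdab*, *sovuw*); -iki when the stem ends in a vowel (*eneza*, *rapo*).
The final sound of *ba* is /a/, which is a vowel, so the suffix is -iki, giving *baiki*.
*jetar*: final sound = /r/, a voiced consonant → -wu → *jetarwu*.

baiki, jetarwu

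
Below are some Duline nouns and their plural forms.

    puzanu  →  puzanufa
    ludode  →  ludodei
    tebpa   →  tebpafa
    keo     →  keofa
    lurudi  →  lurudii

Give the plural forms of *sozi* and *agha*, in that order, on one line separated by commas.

sozii, aghafa

The pattern is front/back vowel harmony: -i when the last vowel of the stem is a front vowel (*ludode*, *lurudi*); -fa when the last vowel of the stem is a back vowel (*puzanu*, *tebpa*, *keo*).
The last vowel of *sozi* is /i/, which is a front vowel, so the suffix is -i, giving *sozii*.
The last vowel of *agha* is /a/, which is a back vowel, so the suffix is -fa, giving *aghafa*.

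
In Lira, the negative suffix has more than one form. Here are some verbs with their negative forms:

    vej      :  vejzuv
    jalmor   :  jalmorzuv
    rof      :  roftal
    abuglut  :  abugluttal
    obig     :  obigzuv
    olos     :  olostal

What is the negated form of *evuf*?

Looking at the final consonant of each stem: -tal when the stem ends in a voiceless consonant (*rof*, *abuglut*, *olos*); -zuv when the stem ends in a voiced consonant (*vej*, *jalmor*, *obig*).
*evuf* — final consonant /f/ (voiceless) → -tal → *evuftal*.

evuftal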